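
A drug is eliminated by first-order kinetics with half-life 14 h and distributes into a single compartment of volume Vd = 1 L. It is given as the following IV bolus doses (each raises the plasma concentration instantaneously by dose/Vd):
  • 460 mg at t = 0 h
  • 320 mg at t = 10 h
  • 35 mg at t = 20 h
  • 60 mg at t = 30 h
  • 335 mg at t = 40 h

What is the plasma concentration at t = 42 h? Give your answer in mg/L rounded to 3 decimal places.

k = ln 2 / 14 = 0.04951 per h
Dose 1 (460 mg at t=0 h): 460·exp(−0.04951·42) = 57.500 mg/L
Dose 2 (320 mg at t=10 h): 320·exp(−0.04951·32) = 65.627 mg/L
Dose 3 (35 mg at t=20 h): 35·exp(−0.04951·22) = 11.777 mg/L
Dose 4 (60 mg at t=30 h): 60·exp(−0.04951·12) = 33.123 mg/L
Dose 5 (335 mg at t=40 h): 335·exp(−0.04951·2) = 303.417 mg/L
C(42) = 57.500 + 65.627 + 11.777 + 33.123 + 303.417 = 471.444 mg/L

471.444 mg/L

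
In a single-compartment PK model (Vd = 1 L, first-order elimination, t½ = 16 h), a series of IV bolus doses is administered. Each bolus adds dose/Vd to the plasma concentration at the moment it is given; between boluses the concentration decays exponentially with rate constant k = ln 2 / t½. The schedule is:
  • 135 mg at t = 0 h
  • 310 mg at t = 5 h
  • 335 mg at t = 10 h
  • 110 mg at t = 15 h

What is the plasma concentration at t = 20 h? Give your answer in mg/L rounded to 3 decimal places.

k = ln 2 / 16 = 0.04332 per h
Dose 1 (135 mg at t=0 h): 135·exp(−0.04332·20) = 56.761 mg/L
Dose 2 (310 mg at t=5 h): 310·exp(−0.04332·15) = 161.862 mg/L
Dose 3 (335 mg at t=10 h): 335·exp(−0.04332·10) = 217.221 mg/L
Dose 4 (110 mg at t=15 h): 110·exp(−0.04332·5) = 88.577 mg/L
C(20) = 56.761 + 161.862 + 217.221 + 88.577 = 524.421 mg/L

524.421 mg/L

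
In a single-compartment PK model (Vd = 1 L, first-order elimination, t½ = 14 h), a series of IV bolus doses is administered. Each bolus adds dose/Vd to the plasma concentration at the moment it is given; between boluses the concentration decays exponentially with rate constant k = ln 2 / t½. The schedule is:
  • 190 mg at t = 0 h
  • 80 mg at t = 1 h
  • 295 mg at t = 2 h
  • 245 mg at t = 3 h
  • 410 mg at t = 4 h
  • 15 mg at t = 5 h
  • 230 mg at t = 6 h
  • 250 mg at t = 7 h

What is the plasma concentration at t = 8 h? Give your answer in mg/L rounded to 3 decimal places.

k = ln 2 / 14 = 0.04951 per h
Dose 1 (190 mg at t=0 h): 190·exp(−0.04951·8) = 127.861 mg/L
Dose 2 (80 mg at t=1 h): 80·exp(−0.04951·7) = 56.569 mg/L
Dose 3 (295 mg at t=2 h): 295·exp(−0.04951·6) = 219.184 mg/L
Dose 4 (245 mg at t=3 h): 245·exp(−0.04951·5) = 191.274 mg/L
Dose 5 (410 mg at t=4 h): 410·exp(−0.04951·4) = 336.337 mg/L
Dose 6 (15 mg at t=5 h): 15·exp(−0.04951·3) = 12.930 mg/L
Dose 7 (230 mg at t=6 h): 230·exp(−0.04951·2) = 208.316 mg/L
Dose 8 (250 mg at t=7 h): 250·exp(−0.04951·1) = 237.924 mg/L
C(8) = 127.861 + 56.569 + 219.184 + 191.274 + 336.337 + 12.930 + 208.316 + 237.924 = 1390.394 mg/L

1390.394 mg/L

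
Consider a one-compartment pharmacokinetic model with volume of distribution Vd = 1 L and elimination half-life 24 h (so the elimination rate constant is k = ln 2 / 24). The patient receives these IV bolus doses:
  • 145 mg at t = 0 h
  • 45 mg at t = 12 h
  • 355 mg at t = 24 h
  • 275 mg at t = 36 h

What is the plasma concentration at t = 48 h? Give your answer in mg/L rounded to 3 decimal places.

k = ln 2 / 24 = 0.02888 per h
Dose 1 (145 mg at t=0 h): 145·exp(−0.02888·48) = 36.250 mg/L
Dose 2 (45 mg at t=12 h): 45·exp(−0.02888·36) = 15.910 mg/L
Dose 3 (355 mg at t=24 h): 355·exp(−0.02888·24) = 177.500 mg/L
Dose 4 (275 mg at t=36 h): 275·exp(−0.02888·12) = 194.454 mg/L
C(48) = 36.250 + 15.910 + 177.500 + 194.454 = 424.114 mg/L

424.114 mg/L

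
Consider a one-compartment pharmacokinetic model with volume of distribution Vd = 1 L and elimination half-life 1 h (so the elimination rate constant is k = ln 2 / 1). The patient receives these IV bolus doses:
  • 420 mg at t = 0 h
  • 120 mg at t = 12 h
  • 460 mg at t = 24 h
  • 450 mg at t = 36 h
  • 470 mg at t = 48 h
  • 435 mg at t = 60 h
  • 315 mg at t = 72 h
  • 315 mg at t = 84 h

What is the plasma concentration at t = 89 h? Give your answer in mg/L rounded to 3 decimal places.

k = ln 2 / 1 = 0.69315 per h
Dose 1 (420 mg at t=0 h): 420·exp(−0.69315·89) = 0.000 mg/L
Dose 2 (120 mg at t=12 h): 120·exp(−0.69315·77) = 0.000 mg/L
Dose 3 (460 mg at t=24 h): 460·exp(−0.69315·65) = 0.000 mg/L
Dose 4 (450 mg at t=36 h): 450·exp(−0.69315·53) = 0.000 mg/L
Dose 5 (470 mg at t=48 h): 470·exp(−0.69315·41) = 0.000 mg/L
Dose 6 (435 mg at t=60 h): 435·exp(−0.69315·29) = 0.000 mg/L
Dose 7 (315 mg at t=72 h): 315·exp(−0.69315·17) = 0.002 mg/L
Dose 8 (315 mg at t=84 h): 315·exp(−0.69315·5) = 9.844 mg/L
C(89) = 0.000 + 0.000 + 0.000 + 0.000 + 0.000 + 0.000 + 0.002 + 9.844 = 9.846 mg/L

9.846 mg/L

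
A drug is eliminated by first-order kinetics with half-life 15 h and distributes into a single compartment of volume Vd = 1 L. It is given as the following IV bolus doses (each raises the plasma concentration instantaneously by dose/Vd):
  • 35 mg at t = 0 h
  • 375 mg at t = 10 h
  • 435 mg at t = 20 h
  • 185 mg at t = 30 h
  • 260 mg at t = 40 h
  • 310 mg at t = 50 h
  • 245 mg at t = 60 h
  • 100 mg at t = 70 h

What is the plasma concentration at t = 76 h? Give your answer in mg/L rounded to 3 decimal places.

k = ln 2 / 15 = 0.04621 per h
Dose 1 (35 mg at t=0 h): 35·exp(−0.04621·76) = 1.044 mg/L
Dose 2 (375 mg at t=10 h): 375·exp(−0.04621·66) = 17.762 mg/L
Dose 3 (435 mg at t=20 h): 435·exp(−0.04621·56) = 32.707 mg/L
Dose 4 (185 mg at t=30 h): 185·exp(−0.04621·46) = 22.081 mg/L
Dose 5 (260 mg at t=40 h): 260·exp(−0.04621·36) = 49.261 mg/L
Dose 6 (310 mg at t=50 h): 310·exp(−0.04621·26) = 93.234 mg/L
Dose 7 (245 mg at t=60 h): 245·exp(−0.04621·16) = 116.968 mg/L
Dose 8 (100 mg at t=70 h): 100·exp(−0.04621·6) = 75.786 mg/L
C(76) = 1.044 + 17.762 + 32.707 + 22.081 + 49.261 + 93.234 + 116.968 + 75.786 = 408.844 mg/L

408.844 mg/L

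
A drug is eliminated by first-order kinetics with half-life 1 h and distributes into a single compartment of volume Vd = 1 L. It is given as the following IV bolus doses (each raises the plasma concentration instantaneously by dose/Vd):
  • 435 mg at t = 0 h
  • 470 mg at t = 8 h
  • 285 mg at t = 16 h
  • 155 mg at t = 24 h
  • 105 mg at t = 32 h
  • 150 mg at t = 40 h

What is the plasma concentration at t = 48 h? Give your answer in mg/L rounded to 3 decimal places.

0.588 mg/L

k = ln 2 / 1 = 0.69315 per h
Dose 1 (435 mg at t=0 h): 435·exp(−0.69315·48) = 0.000 mg/L
Dose 2 (470 mg at t=8 h): 470·exp(−0.69315·40) = 0.000 mg/L
Dose 3 (285 mg at t=16 h): 285·exp(−0.69315·32) = 0.000 mg/L
Dose 4 (155 mg at t=24 h): 155·exp(−0.69315·24) = 0.000 mg/L
Dose 5 (105 mg at t=32 h): 105·exp(−0.69315·16) = 0.002 mg/L
Dose 6 (150 mg at t=40 h): 150·exp(−0.69315·8) = 0.586 mg/L
C(48) = 0.000 + 0.000 + 0.000 + 0.000 + 0.002 + 0.586 = 0.588 mg/L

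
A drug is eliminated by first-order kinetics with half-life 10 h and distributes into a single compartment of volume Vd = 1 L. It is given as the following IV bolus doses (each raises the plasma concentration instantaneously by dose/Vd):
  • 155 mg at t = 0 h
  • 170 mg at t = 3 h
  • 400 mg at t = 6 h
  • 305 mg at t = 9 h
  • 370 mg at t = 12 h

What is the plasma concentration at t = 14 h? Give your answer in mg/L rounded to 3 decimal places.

905.553 mg/L

k = ln 2 / 10 = 0.06931 per h
Dose 1 (155 mg at t=0 h): 155·exp(−0.06931·14) = 58.734 mg/L
Dose 2 (170 mg at t=3 h): 170·exp(−0.06931·11) = 79.308 mg/L
Dose 3 (400 mg at t=6 h): 400·exp(−0.06931·8) = 229.740 mg/L
Dose 4 (305 mg at t=9 h): 305·exp(−0.06931·5) = 215.668 mg/L
Dose 5 (370 mg at t=12 h): 370·exp(−0.06931·2) = 322.104 mg/L
C(14) = 58.734 + 79.308 + 229.740 + 215.668 + 322.104 = 905.553 mg/L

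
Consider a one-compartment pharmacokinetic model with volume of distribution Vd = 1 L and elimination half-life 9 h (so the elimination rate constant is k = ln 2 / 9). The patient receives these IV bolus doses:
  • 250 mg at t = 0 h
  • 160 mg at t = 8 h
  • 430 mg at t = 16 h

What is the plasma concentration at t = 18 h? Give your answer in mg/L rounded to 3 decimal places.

k = ln 2 / 9 = 0.07702 per h
Dose 1 (250 mg at t=0 h): 250·exp(−0.07702·18) = 62.500 mg/L
Dose 2 (160 mg at t=8 h): 160·exp(−0.07702·10) = 74.070 mg/L
Dose 3 (430 mg at t=16 h): 430·exp(−0.07702·2) = 368.615 mg/L
C(18) = 62.500 + 74.070 + 368.615 = 505.185 mg/L

505.185 mg/L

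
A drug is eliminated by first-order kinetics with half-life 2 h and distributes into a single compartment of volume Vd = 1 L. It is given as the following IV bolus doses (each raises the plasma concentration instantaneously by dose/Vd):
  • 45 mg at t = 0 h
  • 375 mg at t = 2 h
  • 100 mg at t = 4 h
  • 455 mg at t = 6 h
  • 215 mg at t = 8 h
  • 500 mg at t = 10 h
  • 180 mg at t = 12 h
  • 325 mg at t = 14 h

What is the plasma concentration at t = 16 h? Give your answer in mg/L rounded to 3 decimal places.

302.324 mg/L

k = ln 2 / 2 = 0.34657 per h
Dose 1 (45 mg at t=0 h): 45·exp(−0.34657·16) = 0.176 mg/L
Dose 2 (375 mg at t=2 h): 375·exp(−0.34657·14) = 2.930 mg/L
Dose 3 (100 mg at t=4 h): 100·exp(−0.34657·12) = 1.563 mg/L
Dose 4 (455 mg at t=6 h): 455·exp(−0.34657·10) = 14.219 mg/L
Dose 5 (215 mg at t=8 h): 215·exp(−0.34657·8) = 13.438 mg/L
Dose 6 (500 mg at t=10 h): 500·exp(−0.34657·6) = 62.500 mg/L
Dose 7 (180 mg at t=12 h): 180·exp(−0.34657·4) = 45.000 mg/L
Dose 8 (325 mg at t=14 h): 325·exp(−0.34657·2) = 162.500 mg/L
C(16) = 0.176 + 2.930 + 1.563 + 14.219 + 13.438 + 62.500 + 45.000 + 162.500 = 302.324 mg/L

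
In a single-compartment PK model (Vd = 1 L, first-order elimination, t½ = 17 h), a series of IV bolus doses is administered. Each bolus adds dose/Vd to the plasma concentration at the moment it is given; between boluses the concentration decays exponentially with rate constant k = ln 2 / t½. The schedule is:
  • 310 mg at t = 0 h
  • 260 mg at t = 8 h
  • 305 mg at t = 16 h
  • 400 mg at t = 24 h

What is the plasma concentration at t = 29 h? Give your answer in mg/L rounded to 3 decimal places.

711.205 mg/L

k = ln 2 / 17 = 0.04077 per h
Dose 1 (310 mg at t=0 h): 310·exp(−0.04077·29) = 95.025 mg/L
Dose 2 (260 mg at t=8 h): 260·exp(−0.04077·21) = 110.437 mg/L
Dose 3 (305 mg at t=16 h): 305·exp(−0.04077·13) = 179.515 mg/L
Dose 4 (400 mg at t=24 h): 400·exp(−0.04077·5) = 326.228 mg/L
C(29) = 95.025 + 110.437 + 179.515 + 326.228 = 711.205 mg/L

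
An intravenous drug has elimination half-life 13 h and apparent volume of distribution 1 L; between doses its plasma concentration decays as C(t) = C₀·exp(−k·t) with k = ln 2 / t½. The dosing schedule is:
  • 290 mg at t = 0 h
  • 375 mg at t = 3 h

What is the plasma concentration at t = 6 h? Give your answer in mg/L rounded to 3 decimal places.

530.169 mg/L

k = ln 2 / 13 = 0.05332 per h
Dose 1 (290 mg at t=0 h): 290·exp(−0.05332·6) = 210.601 mg/L
Dose 2 (375 mg at t=3 h): 375·exp(−0.05332·3) = 319.568 mg/L
C(6) = 210.601 + 319.568 = 530.169 mg/L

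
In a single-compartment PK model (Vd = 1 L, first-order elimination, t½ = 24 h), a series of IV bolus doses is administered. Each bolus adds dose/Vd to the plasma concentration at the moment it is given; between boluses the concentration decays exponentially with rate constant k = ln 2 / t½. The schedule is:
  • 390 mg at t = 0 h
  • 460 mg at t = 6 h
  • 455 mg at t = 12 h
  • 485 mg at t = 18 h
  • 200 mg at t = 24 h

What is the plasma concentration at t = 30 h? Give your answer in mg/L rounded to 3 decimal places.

1175.645 mg/L

k = ln 2 / 24 = 0.02888 per h
Dose 1 (390 mg at t=0 h): 390·exp(−0.02888·30) = 163.975 mg/L
Dose 2 (460 mg at t=6 h): 460·exp(−0.02888·24) = 230.000 mg/L
Dose 3 (455 mg at t=12 h): 455·exp(−0.02888·18) = 270.545 mg/L
Dose 4 (485 mg at t=18 h): 485·exp(−0.02888·12) = 342.947 mg/L
Dose 5 (200 mg at t=24 h): 200·exp(−0.02888·6) = 168.179 mg/L
C(30) = 163.975 + 230.000 + 270.545 + 342.947 + 168.179 = 1175.645 mg/L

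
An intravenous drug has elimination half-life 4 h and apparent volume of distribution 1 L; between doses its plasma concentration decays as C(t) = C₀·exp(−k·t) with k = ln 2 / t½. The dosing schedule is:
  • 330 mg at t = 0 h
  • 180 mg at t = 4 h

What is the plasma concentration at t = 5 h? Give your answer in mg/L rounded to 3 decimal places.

k = ln 2 / 4 = 0.17329 per h
Dose 1 (330 mg at t=0 h): 330·exp(−0.17329·5) = 138.748 mg/L
Dose 2 (180 mg at t=4 h): 180·exp(−0.17329·1) = 151.361 mg/L
C(5) = 138.748 + 151.361 = 290.109 mg/L

290.109 mg/L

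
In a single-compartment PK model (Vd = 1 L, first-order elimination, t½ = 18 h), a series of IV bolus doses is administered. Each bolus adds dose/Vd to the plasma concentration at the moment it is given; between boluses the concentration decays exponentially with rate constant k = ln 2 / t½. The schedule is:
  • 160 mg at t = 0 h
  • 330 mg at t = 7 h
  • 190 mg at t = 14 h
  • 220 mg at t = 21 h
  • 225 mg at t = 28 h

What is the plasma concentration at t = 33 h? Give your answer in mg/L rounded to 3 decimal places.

581.748 mg/L

k = ln 2 / 18 = 0.03851 per h
Dose 1 (160 mg at t=0 h): 160·exp(−0.03851·33) = 44.898 mg/L
Dose 2 (330 mg at t=7 h): 330·exp(−0.03851·26) = 121.253 mg/L
Dose 3 (190 mg at t=14 h): 190·exp(−0.03851·19) = 91.411 mg/L
Dose 4 (220 mg at t=21 h): 220·exp(−0.03851·12) = 138.591 mg/L
Dose 5 (225 mg at t=28 h): 225·exp(−0.03851·5) = 185.594 mg/L
C(33) = 44.898 + 121.253 + 91.411 + 138.591 + 185.594 = 581.748 mg/L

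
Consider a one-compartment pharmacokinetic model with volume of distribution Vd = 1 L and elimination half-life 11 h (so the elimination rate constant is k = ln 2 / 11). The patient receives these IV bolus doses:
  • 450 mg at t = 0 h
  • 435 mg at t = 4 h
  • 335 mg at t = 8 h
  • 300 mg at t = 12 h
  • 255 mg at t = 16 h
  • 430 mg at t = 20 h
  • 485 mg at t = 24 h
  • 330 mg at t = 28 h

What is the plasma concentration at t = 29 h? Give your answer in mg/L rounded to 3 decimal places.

1374.418 mg/L

k = ln 2 / 11 = 0.06301 per h
Dose 1 (450 mg at t=0 h): 450·exp(−0.06301·29) = 72.375 mg/L
Dose 2 (435 mg at t=4 h): 435·exp(−0.06301·25) = 90.018 mg/L
Dose 3 (335 mg at t=8 h): 335·exp(−0.06301·21) = 89.197 mg/L
Dose 4 (300 mg at t=12 h): 300·exp(−0.06301·17) = 102.776 mg/L
Dose 5 (255 mg at t=16 h): 255·exp(−0.06301·13) = 112.403 mg/L
Dose 6 (430 mg at t=20 h): 430·exp(−0.06301·9) = 243.877 mg/L
Dose 7 (485 mg at t=24 h): 485·exp(−0.06301·5) = 353.924 mg/L
Dose 8 (330 mg at t=28 h): 330·exp(−0.06301·1) = 309.847 mg/L
C(29) = 72.375 + 90.018 + 89.197 + 102.776 + 112.403 + 243.877 + 353.924 + 309.847 = 1374.418 mg/L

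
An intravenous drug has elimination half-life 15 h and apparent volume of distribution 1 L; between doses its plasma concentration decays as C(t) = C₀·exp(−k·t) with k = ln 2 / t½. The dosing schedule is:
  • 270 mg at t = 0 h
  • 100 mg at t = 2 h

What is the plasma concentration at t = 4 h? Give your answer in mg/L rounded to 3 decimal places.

315.606 mg/L

k = ln 2 / 15 = 0.04621 per h
Dose 1 (270 mg at t=0 h): 270·exp(−0.04621·4) = 224.434 mg/L
Dose 2 (100 mg at t=2 h): 100·exp(−0.04621·2) = 91.172 mg/L
C(4) = 224.434 + 91.172 = 315.606 mg/L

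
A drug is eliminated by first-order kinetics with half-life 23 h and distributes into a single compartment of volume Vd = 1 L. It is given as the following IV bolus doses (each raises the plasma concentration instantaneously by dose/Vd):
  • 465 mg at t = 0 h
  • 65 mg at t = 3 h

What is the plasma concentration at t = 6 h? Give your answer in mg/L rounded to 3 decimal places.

447.463 mg/L

k = ln 2 / 23 = 0.03014 per h
Dose 1 (465 mg at t=0 h): 465·exp(−0.03014·6) = 388.082 mg/L
Dose 2 (65 mg at t=3 h): 65·exp(−0.03014·3) = 59.381 mg/L
C(6) = 388.082 + 59.381 = 447.463 mg/L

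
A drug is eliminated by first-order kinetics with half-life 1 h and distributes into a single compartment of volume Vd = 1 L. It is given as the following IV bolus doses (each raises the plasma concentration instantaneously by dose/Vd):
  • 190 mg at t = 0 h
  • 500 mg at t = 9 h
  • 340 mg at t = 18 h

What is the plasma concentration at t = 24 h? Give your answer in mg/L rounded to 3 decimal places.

5.328 mg/L

k = ln 2 / 1 = 0.69315 per h
Dose 1 (190 mg at t=0 h): 190·exp(−0.69315·24) = 0.000 mg/L
Dose 2 (500 mg at t=9 h): 500·exp(−0.69315·15) = 0.015 mg/L
Dose 3 (340 mg at t=18 h): 340·exp(−0.69315·6) = 5.313 mg/L
C(24) = 0.000 + 0.015 + 5.313 = 5.328 mg/L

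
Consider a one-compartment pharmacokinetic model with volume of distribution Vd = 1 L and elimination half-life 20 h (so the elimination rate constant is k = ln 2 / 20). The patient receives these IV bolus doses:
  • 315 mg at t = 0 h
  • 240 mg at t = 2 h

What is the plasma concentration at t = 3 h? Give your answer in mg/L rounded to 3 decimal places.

k = ln 2 / 20 = 0.03466 per h
Dose 1 (315 mg at t=0 h): 315·exp(−0.03466·3) = 283.894 mg/L
Dose 2 (240 mg at t=2 h): 240·exp(−0.03466·1) = 231.825 mg/L
C(3) = 283.894 + 231.825 = 515.719 mg/L

515.719 mg/L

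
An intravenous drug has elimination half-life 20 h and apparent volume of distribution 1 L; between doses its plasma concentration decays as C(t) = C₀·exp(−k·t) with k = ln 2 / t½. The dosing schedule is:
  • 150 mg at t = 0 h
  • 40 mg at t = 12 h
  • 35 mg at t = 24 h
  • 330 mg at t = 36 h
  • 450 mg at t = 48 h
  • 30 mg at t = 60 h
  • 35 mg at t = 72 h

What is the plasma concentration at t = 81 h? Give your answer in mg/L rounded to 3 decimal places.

270.443 mg/L

k = ln 2 / 20 = 0.03466 per h
Dose 1 (150 mg at t=0 h): 150·exp(−0.03466·81) = 9.056 mg/L
Dose 2 (40 mg at t=12 h): 40·exp(−0.03466·69) = 3.660 mg/L
Dose 3 (35 mg at t=24 h): 35·exp(−0.03466·57) = 4.854 mg/L
Dose 4 (330 mg at t=36 h): 330·exp(−0.03466·45) = 69.374 mg/L
Dose 5 (450 mg at t=48 h): 450·exp(−0.03466·33) = 143.388 mg/L
Dose 6 (30 mg at t=60 h): 30·exp(−0.03466·21) = 14.489 mg/L
Dose 7 (35 mg at t=72 h): 35·exp(−0.03466·9) = 25.621 mg/L
C(81) = 9.056 + 3.660 + 4.854 + 69.374 + 143.388 + 14.489 + 25.621 = 270.443 mg/L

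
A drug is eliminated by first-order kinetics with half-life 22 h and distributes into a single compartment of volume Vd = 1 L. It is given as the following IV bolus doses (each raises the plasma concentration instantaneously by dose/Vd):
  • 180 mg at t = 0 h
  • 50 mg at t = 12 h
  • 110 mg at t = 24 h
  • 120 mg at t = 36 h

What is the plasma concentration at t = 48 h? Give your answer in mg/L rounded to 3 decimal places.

k = ln 2 / 22 = 0.03151 per h
Dose 1 (180 mg at t=0 h): 180·exp(−0.03151·48) = 39.672 mg/L
Dose 2 (50 mg at t=12 h): 50·exp(−0.03151·36) = 16.083 mg/L
Dose 3 (110 mg at t=24 h): 110·exp(−0.03151·24) = 51.641 mg/L
Dose 4 (120 mg at t=36 h): 120·exp(−0.03151·12) = 82.221 mg/L
C(48) = 39.672 + 16.083 + 51.641 + 82.221 = 189.617 mg/L

189.617 mg/L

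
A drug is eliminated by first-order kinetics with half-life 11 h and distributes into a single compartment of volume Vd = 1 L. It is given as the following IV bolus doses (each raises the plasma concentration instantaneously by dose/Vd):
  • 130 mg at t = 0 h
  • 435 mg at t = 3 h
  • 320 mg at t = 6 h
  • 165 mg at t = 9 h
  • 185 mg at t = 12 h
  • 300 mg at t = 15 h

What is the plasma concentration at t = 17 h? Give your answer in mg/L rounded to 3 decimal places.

883.719 mg/L

k = ln 2 / 11 = 0.06301 per h
Dose 1 (130 mg at t=0 h): 130·exp(−0.06301·17) = 44.536 mg/L
Dose 2 (435 mg at t=3 h): 435·exp(−0.06301·14) = 180.036 mg/L
Dose 3 (320 mg at t=6 h): 320·exp(−0.06301·11) = 160.000 mg/L
Dose 4 (165 mg at t=9 h): 165·exp(−0.06301·8) = 99.667 mg/L
Dose 5 (185 mg at t=12 h): 185·exp(−0.06301·5) = 135.002 mg/L
Dose 6 (300 mg at t=15 h): 300·exp(−0.06301·2) = 264.477 mg/L
C(17) = 44.536 + 180.036 + 160.000 + 99.667 + 135.002 + 264.477 = 883.719 mg/L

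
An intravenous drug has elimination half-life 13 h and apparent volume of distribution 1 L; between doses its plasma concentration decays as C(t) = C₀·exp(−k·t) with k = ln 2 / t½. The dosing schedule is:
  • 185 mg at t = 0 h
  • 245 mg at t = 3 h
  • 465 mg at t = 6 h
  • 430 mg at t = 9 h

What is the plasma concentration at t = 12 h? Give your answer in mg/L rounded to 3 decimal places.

953.313 mg/L

k = ln 2 / 13 = 0.05332 per h
Dose 1 (185 mg at t=0 h): 185·exp(−0.05332·12) = 97.566 mg/L
Dose 2 (245 mg at t=3 h): 245·exp(−0.05332·9) = 151.621 mg/L
Dose 3 (465 mg at t=6 h): 465·exp(−0.05332·6) = 337.688 mg/L
Dose 4 (430 mg at t=9 h): 430·exp(−0.05332·3) = 366.438 mg/L
C(12) = 97.566 + 151.621 + 337.688 + 366.438 = 953.313 mg/L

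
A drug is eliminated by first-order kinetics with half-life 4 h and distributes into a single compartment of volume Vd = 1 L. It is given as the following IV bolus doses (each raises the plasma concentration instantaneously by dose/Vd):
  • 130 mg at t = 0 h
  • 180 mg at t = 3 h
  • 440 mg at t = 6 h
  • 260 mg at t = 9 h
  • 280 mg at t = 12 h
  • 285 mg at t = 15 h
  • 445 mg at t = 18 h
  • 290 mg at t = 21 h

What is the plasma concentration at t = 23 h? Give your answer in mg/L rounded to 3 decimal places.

k = ln 2 / 4 = 0.17329 per h
Dose 1 (130 mg at t=0 h): 130·exp(−0.17329·23) = 2.416 mg/L
Dose 2 (180 mg at t=3 h): 180·exp(−0.17329·20) = 5.625 mg/L
Dose 3 (440 mg at t=6 h): 440·exp(−0.17329·17) = 23.125 mg/L
Dose 4 (260 mg at t=9 h): 260·exp(−0.17329·14) = 22.981 mg/L
Dose 5 (280 mg at t=12 h): 280·exp(−0.17329·11) = 41.622 mg/L
Dose 6 (285 mg at t=15 h): 285·exp(−0.17329·8) = 71.250 mg/L
Dose 7 (445 mg at t=18 h): 445·exp(−0.17329·5) = 187.099 mg/L
Dose 8 (290 mg at t=21 h): 290·exp(−0.17329·2) = 205.061 mg/L
C(23) = 2.416 + 5.625 + 23.125 + 22.981 + 41.622 + 71.250 + 187.099 + 205.061 = 559.179 mg/L

559.179 mg/L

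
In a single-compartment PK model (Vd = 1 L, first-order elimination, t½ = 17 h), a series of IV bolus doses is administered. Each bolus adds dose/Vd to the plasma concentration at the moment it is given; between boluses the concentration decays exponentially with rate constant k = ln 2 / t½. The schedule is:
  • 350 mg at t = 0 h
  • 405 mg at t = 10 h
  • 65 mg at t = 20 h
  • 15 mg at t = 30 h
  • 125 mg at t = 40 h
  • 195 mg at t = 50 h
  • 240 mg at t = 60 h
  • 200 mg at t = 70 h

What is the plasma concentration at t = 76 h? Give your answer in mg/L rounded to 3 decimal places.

430.121 mg/L

k = ln 2 / 17 = 0.04077 per h
Dose 1 (350 mg at t=0 h): 350·exp(−0.04077·76) = 15.787 mg/L
Dose 2 (405 mg at t=10 h): 405·exp(−0.04077·66) = 27.463 mg/L
Dose 3 (65 mg at t=20 h): 65·exp(−0.04077·56) = 6.627 mg/L
Dose 4 (15 mg at t=30 h): 15·exp(−0.04077·46) = 2.299 mg/L
Dose 5 (125 mg at t=40 h): 125·exp(−0.04077·36) = 28.803 mg/L
Dose 6 (195 mg at t=50 h): 195·exp(−0.04077·26) = 67.552 mg/L
Dose 7 (240 mg at t=60 h): 240·exp(−0.04077·16) = 124.994 mg/L
Dose 8 (200 mg at t=70 h): 200·exp(−0.04077·6) = 156.597 mg/L
C(76) = 15.787 + 27.463 + 6.627 + 2.299 + 28.803 + 67.552 + 124.994 + 156.597 = 430.121 mg/L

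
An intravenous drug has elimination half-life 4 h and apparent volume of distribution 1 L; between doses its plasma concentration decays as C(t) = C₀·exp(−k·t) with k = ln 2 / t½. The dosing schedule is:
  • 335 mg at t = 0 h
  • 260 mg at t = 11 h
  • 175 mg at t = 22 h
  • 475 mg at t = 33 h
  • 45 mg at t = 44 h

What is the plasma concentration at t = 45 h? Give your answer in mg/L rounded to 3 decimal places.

101.323 mg/L

k = ln 2 / 4 = 0.17329 per h
Dose 1 (335 mg at t=0 h): 335·exp(−0.17329·45) = 0.138 mg/L
Dose 2 (260 mg at t=11 h): 260·exp(−0.17329·34) = 0.718 mg/L
Dose 3 (175 mg at t=22 h): 175·exp(−0.17329·23) = 3.252 mg/L
Dose 4 (475 mg at t=33 h): 475·exp(−0.17329·12) = 59.375 mg/L
Dose 5 (45 mg at t=44 h): 45·exp(−0.17329·1) = 37.840 mg/L
C(45) = 0.138 + 0.718 + 3.252 + 59.375 + 37.840 = 101.323 mg/L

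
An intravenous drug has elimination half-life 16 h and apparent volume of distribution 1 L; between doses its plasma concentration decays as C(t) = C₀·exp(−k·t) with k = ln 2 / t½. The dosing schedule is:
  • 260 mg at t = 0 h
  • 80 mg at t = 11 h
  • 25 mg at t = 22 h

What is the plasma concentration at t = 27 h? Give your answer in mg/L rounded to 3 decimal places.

140.852 mg/L

k = ln 2 / 16 = 0.04332 per h
Dose 1 (260 mg at t=0 h): 260·exp(−0.04332·27) = 80.721 mg/L
Dose 2 (80 mg at t=11 h): 80·exp(−0.04332·16) = 40.000 mg/L
Dose 3 (25 mg at t=22 h): 25·exp(−0.04332·5) = 20.131 mg/L
C(27) = 80.721 + 40.000 + 20.131 = 140.852 mg/L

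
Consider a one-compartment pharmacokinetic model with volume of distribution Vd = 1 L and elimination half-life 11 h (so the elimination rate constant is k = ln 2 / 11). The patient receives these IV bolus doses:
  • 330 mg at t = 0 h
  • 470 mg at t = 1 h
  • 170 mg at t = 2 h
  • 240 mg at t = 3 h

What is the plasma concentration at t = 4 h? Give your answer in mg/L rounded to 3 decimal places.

1020.735 mg/L

k = ln 2 / 11 = 0.06301 per h
Dose 1 (330 mg at t=0 h): 330·exp(−0.06301·4) = 256.477 mg/L
Dose 2 (470 mg at t=1 h): 470·exp(−0.06301·3) = 389.044 mg/L
Dose 3 (170 mg at t=2 h): 170·exp(−0.06301·2) = 149.871 mg/L
Dose 4 (240 mg at t=3 h): 240·exp(−0.06301·1) = 225.343 mg/L
C(4) = 256.477 + 389.044 + 149.871 + 225.343 = 1020.735 mg/L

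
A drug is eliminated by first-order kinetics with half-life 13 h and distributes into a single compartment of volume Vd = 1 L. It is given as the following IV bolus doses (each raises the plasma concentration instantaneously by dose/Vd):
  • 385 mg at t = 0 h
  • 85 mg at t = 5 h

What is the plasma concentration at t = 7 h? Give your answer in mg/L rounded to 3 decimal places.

k = ln 2 / 13 = 0.05332 per h
Dose 1 (385 mg at t=0 h): 385·exp(−0.05332·7) = 265.074 mg/L
Dose 2 (85 mg at t=5 h): 85·exp(−0.05332·2) = 76.402 mg/L
C(7) = 265.074 + 76.402 = 341.477 mg/L

341.477 mg/L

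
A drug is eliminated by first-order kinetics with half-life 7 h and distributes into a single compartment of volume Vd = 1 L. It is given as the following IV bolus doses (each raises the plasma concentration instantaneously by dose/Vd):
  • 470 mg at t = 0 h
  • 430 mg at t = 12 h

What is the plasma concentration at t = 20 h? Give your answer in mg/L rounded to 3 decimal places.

259.596 mg/L

k = ln 2 / 7 = 0.09902 per h
Dose 1 (470 mg at t=0 h): 470·exp(−0.09902·20) = 64.865 mg/L
Dose 2 (430 mg at t=12 h): 430·exp(−0.09902·8) = 194.731 mg/L
C(20) = 64.865 + 194.731 = 259.596 mg/L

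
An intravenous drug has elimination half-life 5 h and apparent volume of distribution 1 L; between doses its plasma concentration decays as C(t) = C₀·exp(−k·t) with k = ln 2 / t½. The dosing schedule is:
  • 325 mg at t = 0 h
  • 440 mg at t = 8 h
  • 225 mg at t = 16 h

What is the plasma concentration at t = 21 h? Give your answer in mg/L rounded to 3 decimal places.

202.756 mg/L

k = ln 2 / 5 = 0.13863 per h
Dose 1 (325 mg at t=0 h): 325·exp(−0.13863·21) = 17.683 mg/L
Dose 2 (440 mg at t=8 h): 440·exp(−0.13863·13) = 72.573 mg/L
Dose 3 (225 mg at t=16 h): 225·exp(−0.13863·5) = 112.500 mg/L
C(21) = 17.683 + 72.573 + 112.500 = 202.756 mg/L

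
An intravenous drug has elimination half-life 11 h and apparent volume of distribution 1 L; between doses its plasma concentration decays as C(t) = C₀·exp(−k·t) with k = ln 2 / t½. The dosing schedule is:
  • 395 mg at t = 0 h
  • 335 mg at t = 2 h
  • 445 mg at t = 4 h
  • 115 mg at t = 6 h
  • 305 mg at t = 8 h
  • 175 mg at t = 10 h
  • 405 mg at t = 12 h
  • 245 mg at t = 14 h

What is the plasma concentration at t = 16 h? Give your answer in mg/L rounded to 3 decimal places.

k = ln 2 / 11 = 0.06301 per h
Dose 1 (395 mg at t=0 h): 395·exp(−0.06301·16) = 144.124 mg/L
Dose 2 (335 mg at t=2 h): 335·exp(−0.06301·14) = 138.649 mg/L
Dose 3 (445 mg at t=4 h): 445·exp(−0.06301·12) = 208.912 mg/L
Dose 4 (115 mg at t=6 h): 115·exp(−0.06301·10) = 61.240 mg/L
Dose 5 (305 mg at t=8 h): 305·exp(−0.06301·8) = 184.234 mg/L
Dose 6 (175 mg at t=10 h): 175·exp(−0.06301·6) = 119.906 mg/L
Dose 7 (405 mg at t=12 h): 405·exp(−0.06301·4) = 314.767 mg/L
Dose 8 (245 mg at t=14 h): 245·exp(−0.06301·2) = 215.990 mg/L
C(16) = 144.124 + 138.649 + 208.912 + 61.240 + 184.234 + 119.906 + 314.767 + 215.990 = 1387.821 mg/L

1387.821 mg/L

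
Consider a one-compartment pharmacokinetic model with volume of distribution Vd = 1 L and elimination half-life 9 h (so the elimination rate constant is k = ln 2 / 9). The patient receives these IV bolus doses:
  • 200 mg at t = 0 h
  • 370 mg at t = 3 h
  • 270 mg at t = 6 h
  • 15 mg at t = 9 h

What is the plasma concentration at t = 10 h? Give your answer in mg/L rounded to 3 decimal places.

520.698 mg/L

k = ln 2 / 9 = 0.07702 per h
Dose 1 (200 mg at t=0 h): 200·exp(−0.07702·10) = 92.587 mg/L
Dose 2 (370 mg at t=3 h): 370·exp(−0.07702·7) = 215.808 mg/L
Dose 3 (270 mg at t=6 h): 270·exp(−0.07702·4) = 198.414 mg/L
Dose 4 (15 mg at t=9 h): 15·exp(−0.07702·1) = 13.888 mg/L
C(10) = 92.587 + 215.808 + 198.414 + 13.888 = 520.698 mg/L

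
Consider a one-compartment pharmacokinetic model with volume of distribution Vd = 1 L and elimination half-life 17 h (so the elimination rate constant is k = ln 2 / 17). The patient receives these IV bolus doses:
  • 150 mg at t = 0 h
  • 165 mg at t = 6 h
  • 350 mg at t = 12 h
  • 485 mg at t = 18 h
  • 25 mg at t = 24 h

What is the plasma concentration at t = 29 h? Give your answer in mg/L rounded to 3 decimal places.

k = ln 2 / 17 = 0.04077 per h
Dose 1 (150 mg at t=0 h): 150·exp(−0.04077·29) = 45.980 mg/L
Dose 2 (165 mg at t=6 h): 165·exp(−0.04077·23) = 64.596 mg/L
Dose 3 (350 mg at t=12 h): 350·exp(−0.04077·17) = 175.000 mg/L
Dose 4 (485 mg at t=18 h): 485·exp(−0.04077·11) = 309.712 mg/L
Dose 5 (25 mg at t=24 h): 25·exp(−0.04077·5) = 20.389 mg/L
C(29) = 45.980 + 64.596 + 175.000 + 309.712 + 20.389 = 615.677 mg/L

615.677 mg/L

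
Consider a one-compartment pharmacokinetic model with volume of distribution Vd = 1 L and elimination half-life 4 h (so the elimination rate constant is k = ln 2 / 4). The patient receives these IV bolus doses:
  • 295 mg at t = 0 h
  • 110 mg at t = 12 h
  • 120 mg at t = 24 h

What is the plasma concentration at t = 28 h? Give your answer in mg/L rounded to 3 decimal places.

k = ln 2 / 4 = 0.17329 per h
Dose 1 (295 mg at t=0 h): 295·exp(−0.17329·28) = 2.305 mg/L
Dose 2 (110 mg at t=12 h): 110·exp(−0.17329·16) = 6.875 mg/L
Dose 3 (120 mg at t=24 h): 120·exp(−0.17329·4) = 60.000 mg/L
C(28) = 2.305 + 6.875 + 60.000 = 69.180 mg/L

69.180 mg/L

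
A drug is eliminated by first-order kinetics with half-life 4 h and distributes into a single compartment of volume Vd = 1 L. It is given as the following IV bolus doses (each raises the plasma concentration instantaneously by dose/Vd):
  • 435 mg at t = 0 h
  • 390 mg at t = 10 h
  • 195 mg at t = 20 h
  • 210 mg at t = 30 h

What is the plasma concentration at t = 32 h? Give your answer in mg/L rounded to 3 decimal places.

183.185 mg/L

k = ln 2 / 4 = 0.17329 per h
Dose 1 (435 mg at t=0 h): 435·exp(−0.17329·32) = 1.699 mg/L
Dose 2 (390 mg at t=10 h): 390·exp(−0.17329·22) = 8.618 mg/L
Dose 3 (195 mg at t=20 h): 195·exp(−0.17329·12) = 24.375 mg/L
Dose 4 (210 mg at t=30 h): 210·exp(−0.17329·2) = 148.492 mg/L
C(32) = 1.699 + 8.618 + 24.375 + 148.492 = 183.185 mg/L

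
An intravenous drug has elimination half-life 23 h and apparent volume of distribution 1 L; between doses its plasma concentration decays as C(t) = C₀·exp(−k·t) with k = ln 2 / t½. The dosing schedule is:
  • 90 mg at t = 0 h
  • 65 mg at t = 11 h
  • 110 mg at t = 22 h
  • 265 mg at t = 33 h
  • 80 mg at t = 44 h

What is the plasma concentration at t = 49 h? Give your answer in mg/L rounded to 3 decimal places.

322.418 mg/L

k = ln 2 / 23 = 0.03014 per h
Dose 1 (90 mg at t=0 h): 90·exp(−0.03014·49) = 20.555 mg/L
Dose 2 (65 mg at t=11 h): 65·exp(−0.03014·38) = 20.680 mg/L
Dose 3 (110 mg at t=22 h): 110·exp(−0.03014·27) = 48.754 mg/L
Dose 4 (265 mg at t=33 h): 265·exp(−0.03014·16) = 163.619 mg/L
Dose 5 (80 mg at t=44 h): 80·exp(−0.03014·5) = 68.810 mg/L
C(49) = 20.555 + 20.680 + 48.754 + 163.619 + 68.810 = 322.418 mg/L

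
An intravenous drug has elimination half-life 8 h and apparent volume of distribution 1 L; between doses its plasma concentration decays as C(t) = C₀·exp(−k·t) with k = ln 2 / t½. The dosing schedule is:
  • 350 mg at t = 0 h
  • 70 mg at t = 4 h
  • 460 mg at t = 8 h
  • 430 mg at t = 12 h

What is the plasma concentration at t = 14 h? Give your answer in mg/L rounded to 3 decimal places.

768.590 mg/L

k = ln 2 / 8 = 0.08664 per h
Dose 1 (350 mg at t=0 h): 350·exp(−0.08664·14) = 104.056 mg/L
Dose 2 (70 mg at t=4 h): 70·exp(−0.08664·10) = 29.431 mg/L
Dose 3 (460 mg at t=8 h): 460·exp(−0.08664·6) = 273.518 mg/L
Dose 4 (430 mg at t=12 h): 430·exp(−0.08664·2) = 361.585 mg/L
C(14) = 104.056 + 29.431 + 273.518 + 361.585 = 768.590 mg/L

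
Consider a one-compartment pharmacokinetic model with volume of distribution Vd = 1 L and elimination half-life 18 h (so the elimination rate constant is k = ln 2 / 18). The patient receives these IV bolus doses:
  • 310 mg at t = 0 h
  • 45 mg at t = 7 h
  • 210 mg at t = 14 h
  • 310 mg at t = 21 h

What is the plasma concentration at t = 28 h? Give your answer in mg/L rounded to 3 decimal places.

484.744 mg/L

k = ln 2 / 18 = 0.03851 per h
Dose 1 (310 mg at t=0 h): 310·exp(−0.03851·28) = 105.461 mg/L
Dose 2 (45 mg at t=7 h): 45·exp(−0.03851·21) = 20.045 mg/L
Dose 3 (210 mg at t=14 h): 210·exp(−0.03851·14) = 122.486 mg/L
Dose 4 (310 mg at t=21 h): 310·exp(−0.03851·7) = 236.752 mg/L
C(28) = 105.461 + 20.045 + 122.486 + 236.752 = 484.744 mg/L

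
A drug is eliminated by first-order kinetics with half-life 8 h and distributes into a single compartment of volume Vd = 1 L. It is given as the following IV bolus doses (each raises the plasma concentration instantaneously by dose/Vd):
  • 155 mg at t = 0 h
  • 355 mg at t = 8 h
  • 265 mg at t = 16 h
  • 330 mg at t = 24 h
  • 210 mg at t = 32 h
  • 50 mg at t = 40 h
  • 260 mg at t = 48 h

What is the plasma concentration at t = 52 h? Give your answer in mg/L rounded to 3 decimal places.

289.085 mg/L

k = ln 2 / 8 = 0.08664 per h
Dose 1 (155 mg at t=0 h): 155·exp(−0.08664·52) = 1.713 mg/L
Dose 2 (355 mg at t=8 h): 355·exp(−0.08664·44) = 7.844 mg/L
Dose 3 (265 mg at t=16 h): 265·exp(−0.08664·36) = 11.711 mg/L
Dose 4 (330 mg at t=24 h): 330·exp(−0.08664·28) = 29.168 mg/L
Dose 5 (210 mg at t=32 h): 210·exp(−0.08664·20) = 37.123 mg/L
Dose 6 (50 mg at t=40 h): 50·exp(−0.08664·12) = 17.678 mg/L
Dose 7 (260 mg at t=48 h): 260·exp(−0.08664·4) = 183.848 mg/L
C(52) = 1.713 + 7.844 + 11.711 + 29.168 + 37.123 + 17.678 + 183.848 = 289.085 mg/L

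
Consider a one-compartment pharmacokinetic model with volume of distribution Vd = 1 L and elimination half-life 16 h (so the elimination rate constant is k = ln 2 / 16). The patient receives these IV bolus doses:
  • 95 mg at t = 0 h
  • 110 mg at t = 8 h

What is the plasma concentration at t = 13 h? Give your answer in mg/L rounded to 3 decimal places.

142.669 mg/L

k = ln 2 / 16 = 0.04332 per h
Dose 1 (95 mg at t=0 h): 95·exp(−0.04332·13) = 54.092 mg/L
Dose 2 (110 mg at t=8 h): 110·exp(−0.04332·5) = 88.577 mg/L
C(13) = 54.092 + 88.577 = 142.669 mg/L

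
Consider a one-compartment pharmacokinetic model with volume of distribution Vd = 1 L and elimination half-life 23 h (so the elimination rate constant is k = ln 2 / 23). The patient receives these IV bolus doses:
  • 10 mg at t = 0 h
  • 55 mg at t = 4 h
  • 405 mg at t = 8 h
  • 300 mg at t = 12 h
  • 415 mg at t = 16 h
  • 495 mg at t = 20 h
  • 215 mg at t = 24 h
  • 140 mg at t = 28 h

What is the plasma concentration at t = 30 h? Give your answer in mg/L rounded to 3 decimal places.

k = ln 2 / 23 = 0.03014 per h
Dose 1 (10 mg at t=0 h): 10·exp(−0.03014·30) = 4.049 mg/L
Dose 2 (55 mg at t=4 h): 55·exp(−0.03014·26) = 25.123 mg/L
Dose 3 (405 mg at t=8 h): 405·exp(−0.03014·22) = 208.696 mg/L
Dose 4 (300 mg at t=12 h): 300·exp(−0.03014·18) = 174.394 mg/L
Dose 5 (415 mg at t=16 h): 415·exp(−0.03014·14) = 272.153 mg/L
Dose 6 (495 mg at t=20 h): 495·exp(−0.03014·10) = 366.204 mg/L
Dose 7 (215 mg at t=24 h): 215·exp(−0.03014·6) = 179.436 mg/L
Dose 8 (140 mg at t=28 h): 140·exp(−0.03014·2) = 131.811 mg/L
C(30) = 4.049 + 25.123 + 208.696 + 174.394 + 272.153 + 366.204 + 179.436 + 131.811 = 1361.865 mg/L

1361.865 mg/L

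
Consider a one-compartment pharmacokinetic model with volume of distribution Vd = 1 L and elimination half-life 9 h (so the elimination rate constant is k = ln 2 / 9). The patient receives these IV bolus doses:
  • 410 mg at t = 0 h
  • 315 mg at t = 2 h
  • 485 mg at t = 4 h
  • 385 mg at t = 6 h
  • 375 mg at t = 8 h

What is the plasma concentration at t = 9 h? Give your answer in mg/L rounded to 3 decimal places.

k = ln 2 / 9 = 0.07702 per h
Dose 1 (410 mg at t=0 h): 410·exp(−0.07702·9) = 205.000 mg/L
Dose 2 (315 mg at t=2 h): 315·exp(−0.07702·7) = 183.728 mg/L
Dose 3 (485 mg at t=4 h): 485·exp(−0.07702·5) = 329.992 mg/L
Dose 4 (385 mg at t=6 h): 385·exp(−0.07702·3) = 305.575 mg/L
Dose 5 (375 mg at t=8 h): 375·exp(−0.07702·1) = 347.203 mg/L
C(9) = 205.000 + 183.728 + 329.992 + 305.575 + 347.203 = 1371.498 mg/L

1371.498 mg/L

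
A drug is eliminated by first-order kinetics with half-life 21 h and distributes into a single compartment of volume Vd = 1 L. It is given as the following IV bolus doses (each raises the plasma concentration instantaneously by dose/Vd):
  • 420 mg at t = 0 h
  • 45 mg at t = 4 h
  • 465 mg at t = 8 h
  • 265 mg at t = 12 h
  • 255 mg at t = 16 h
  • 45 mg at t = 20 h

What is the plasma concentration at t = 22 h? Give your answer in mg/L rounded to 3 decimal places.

962.768 mg/L

k = ln 2 / 21 = 0.03301 per h
Dose 1 (420 mg at t=0 h): 420·exp(−0.03301·22) = 203.182 mg/L
Dose 2 (45 mg at t=4 h): 45·exp(−0.03301·18) = 24.842 mg/L
Dose 3 (465 mg at t=8 h): 465·exp(−0.03301·14) = 292.932 mg/L
Dose 4 (265 mg at t=12 h): 265·exp(−0.03301·10) = 190.501 mg/L
Dose 5 (255 mg at t=16 h): 255·exp(−0.03301·6) = 209.186 mg/L
Dose 6 (45 mg at t=20 h): 45·exp(−0.03301·2) = 42.125 mg/L
C(22) = 203.182 + 24.842 + 292.932 + 190.501 + 209.186 + 42.125 = 962.768 mg/L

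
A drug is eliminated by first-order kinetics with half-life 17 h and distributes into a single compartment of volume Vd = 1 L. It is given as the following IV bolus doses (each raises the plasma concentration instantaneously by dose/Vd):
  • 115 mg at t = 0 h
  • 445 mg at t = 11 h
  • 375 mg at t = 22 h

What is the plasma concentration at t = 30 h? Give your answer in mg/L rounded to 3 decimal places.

k = ln 2 / 17 = 0.04077 per h
Dose 1 (115 mg at t=0 h): 115·exp(−0.04077·30) = 33.843 mg/L
Dose 2 (445 mg at t=11 h): 445·exp(−0.04077·19) = 205.076 mg/L
Dose 3 (375 mg at t=22 h): 375·exp(−0.04077·8) = 270.626 mg/L
C(30) = 33.843 + 205.076 + 270.626 = 509.545 mg/L

509.545 mg/L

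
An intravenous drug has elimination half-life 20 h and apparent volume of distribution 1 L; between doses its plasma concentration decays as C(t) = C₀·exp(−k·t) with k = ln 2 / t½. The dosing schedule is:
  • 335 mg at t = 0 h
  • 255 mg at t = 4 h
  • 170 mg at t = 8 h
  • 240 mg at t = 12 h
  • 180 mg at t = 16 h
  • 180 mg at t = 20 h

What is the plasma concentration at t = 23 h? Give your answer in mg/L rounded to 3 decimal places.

851.413 mg/L

k = ln 2 / 20 = 0.03466 per h
Dose 1 (335 mg at t=0 h): 335·exp(−0.03466·23) = 150.959 mg/L
Dose 2 (255 mg at t=4 h): 255·exp(−0.03466·19) = 131.996 mg/L
Dose 3 (170 mg at t=8 h): 170·exp(−0.03466·15) = 101.083 mg/L
Dose 4 (240 mg at t=12 h): 240·exp(−0.03466·11) = 163.925 mg/L
Dose 5 (180 mg at t=16 h): 180·exp(−0.03466·7) = 141.225 mg/L
Dose 6 (180 mg at t=20 h): 180·exp(−0.03466·3) = 162.225 mg/L
C(23) = 150.959 + 131.996 + 101.083 + 163.925 + 141.225 + 162.225 = 851.413 mg/L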